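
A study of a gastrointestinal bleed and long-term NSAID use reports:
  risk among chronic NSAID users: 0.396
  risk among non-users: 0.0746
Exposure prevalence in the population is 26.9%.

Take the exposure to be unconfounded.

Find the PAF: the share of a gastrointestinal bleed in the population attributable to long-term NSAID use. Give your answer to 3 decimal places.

PAF ≈ 0.537

Let p₁ = 0.396, p₀ = 0.0746.
Overall risk P(Y=1) = π·p₁ + (1−π)·p₀ = 0.269×0.396 + 0.731×0.0746 = 0.16106.
Under exogeneity, PAF = [P(Y=1) − p₀] / P(Y=1).
PAF = (0.16106 − 0.0746) / 0.16106 ≈ 0.5368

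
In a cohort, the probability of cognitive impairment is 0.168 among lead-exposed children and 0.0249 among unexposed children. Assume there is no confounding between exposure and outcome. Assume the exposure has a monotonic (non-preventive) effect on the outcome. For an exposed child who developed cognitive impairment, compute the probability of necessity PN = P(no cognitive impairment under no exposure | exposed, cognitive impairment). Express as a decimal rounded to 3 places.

PN ≈ 0.852

Let p₁ = 0.168, p₀ = 0.0249.
Under exogeneity and monotonicity, PN = (p₁ − p₀) / p₁.
PN = (0.168 − 0.0249) / 0.168 = 0.1431 / 0.168 ≈ 0.8518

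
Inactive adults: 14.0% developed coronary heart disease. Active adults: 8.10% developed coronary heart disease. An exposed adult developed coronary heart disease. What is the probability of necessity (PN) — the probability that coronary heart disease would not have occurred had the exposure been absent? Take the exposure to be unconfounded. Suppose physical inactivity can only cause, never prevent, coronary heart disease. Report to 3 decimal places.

p₁ = 0.14, p₀ = 0.081.
Under exogeneity and monotonicity, PN = (p₁ − p₀) / p₁.
PN = (0.14 − 0.081) / 0.14 = 0.059 / 0.14 ≈ 0.4214

PN ≈ 0.421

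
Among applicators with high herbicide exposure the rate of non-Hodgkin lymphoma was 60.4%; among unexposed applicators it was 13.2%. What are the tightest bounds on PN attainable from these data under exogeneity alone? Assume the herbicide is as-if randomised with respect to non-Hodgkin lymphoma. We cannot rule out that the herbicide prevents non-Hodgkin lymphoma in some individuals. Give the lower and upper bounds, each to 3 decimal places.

0.781 ≤ PN ≤ 1.000

p₁ = 0.604, p₀ = 0.132.
Under exogeneity alone the bounds on PN are max{0,(p₁−p₀)/p₁} ≤ PN ≤ min{1,(1−p₀)/p₁}.
  lower = (p₁ − p₀)/p₁ = 0.472 / 0.604 ≈ 0.7815
  upper = min{1, (1 − p₀)/p₁} = 0.868 / 0.604 ≈ 1.4371 → capped at 1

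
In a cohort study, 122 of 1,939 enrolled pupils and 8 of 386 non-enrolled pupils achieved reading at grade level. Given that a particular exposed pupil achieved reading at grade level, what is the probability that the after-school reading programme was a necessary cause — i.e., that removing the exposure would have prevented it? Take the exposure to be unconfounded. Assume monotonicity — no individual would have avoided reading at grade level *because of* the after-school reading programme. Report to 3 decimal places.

p₁ = P(outcome | exposed) = 122/1939 = 0.062919
p₀ = P(outcome | unexposed) = 8/386 = 0.020725
Under exogeneity and monotonicity, PN = (p₁ − p₀) / p₁.
PN = (0.062919 − 0.020725) / 0.062919 = 0.042194 / 0.062919 ≈ 0.6706

PN ≈ 0.671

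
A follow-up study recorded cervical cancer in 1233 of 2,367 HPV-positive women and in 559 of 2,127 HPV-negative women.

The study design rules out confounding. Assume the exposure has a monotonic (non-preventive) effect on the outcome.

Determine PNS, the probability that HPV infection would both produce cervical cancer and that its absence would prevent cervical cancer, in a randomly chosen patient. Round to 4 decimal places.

PNS ≈ 0.2581

p₁ = P(outcome | exposed) = 1233/2367 = 0.52091
p₀ = P(outcome | unexposed) = 559/2127 = 0.26281
Under exogeneity and monotonicity, PNS = p₁ − p₀.
PNS = 0.52091 − 0.26281 = 0.2581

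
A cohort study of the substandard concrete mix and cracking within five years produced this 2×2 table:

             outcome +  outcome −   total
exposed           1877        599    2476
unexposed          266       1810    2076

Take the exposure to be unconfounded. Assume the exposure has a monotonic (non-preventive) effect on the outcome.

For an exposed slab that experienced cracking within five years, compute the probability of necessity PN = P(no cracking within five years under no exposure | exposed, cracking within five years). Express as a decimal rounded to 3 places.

p₁ = P(outcome | exposed) = 1877/2476 = 0.75808
p₀ = P(outcome | unexposed) = 266/2076 = 0.12813
Under exogeneity and monotonicity, PN = (p₁ − p₀)/p₁.
PN = (0.75808 − 0.12813) / 0.75808 ≈ 0.8310

PN ≈ 0.831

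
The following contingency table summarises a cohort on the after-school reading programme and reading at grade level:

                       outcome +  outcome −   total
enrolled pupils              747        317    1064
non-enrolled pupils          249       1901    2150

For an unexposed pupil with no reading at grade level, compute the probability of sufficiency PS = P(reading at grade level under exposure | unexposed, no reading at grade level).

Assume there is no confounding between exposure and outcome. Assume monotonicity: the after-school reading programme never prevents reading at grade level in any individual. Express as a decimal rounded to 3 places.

PS ≈ 0.663

p₁ = P(outcome | exposed) = 747/1064 = 0.70207
p₀ = P(outcome | unexposed) = 249/2150 = 0.11581
Under exogeneity and monotonicity, PS = (p₁ − p₀)/(1 − p₀).
PS = (0.70207 − 0.11581) / 0.88419 ≈ 0.6630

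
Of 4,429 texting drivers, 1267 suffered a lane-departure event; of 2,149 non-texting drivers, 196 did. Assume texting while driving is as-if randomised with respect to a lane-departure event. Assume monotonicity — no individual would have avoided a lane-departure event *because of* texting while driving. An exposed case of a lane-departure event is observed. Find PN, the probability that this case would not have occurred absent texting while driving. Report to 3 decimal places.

PN ≈ 0.681

p₁ = P(outcome | exposed) = 1267/4429 = 0.28607
p₀ = P(outcome | unexposed) = 196/2149 = 0.091205
Under exogeneity and monotonicity, PN = (p₁ − p₀) / p₁.
PN = (0.28607 − 0.091205) / 0.28607 = 0.19486 / 0.28607 ≈ 0.6812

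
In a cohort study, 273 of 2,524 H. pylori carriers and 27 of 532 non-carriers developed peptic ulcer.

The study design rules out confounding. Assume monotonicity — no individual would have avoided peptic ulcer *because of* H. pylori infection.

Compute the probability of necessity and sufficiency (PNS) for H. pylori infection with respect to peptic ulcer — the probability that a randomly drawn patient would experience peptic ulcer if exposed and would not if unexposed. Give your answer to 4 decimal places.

PNS ≈ 0.0574

p₁ = P(outcome | exposed) = 273/2524 = 0.10816
p₀ = P(outcome | unexposed) = 27/532 = 0.050752
Under exogeneity and monotonicity, PNS = p₁ − p₀.
PNS = 0.10816 − 0.050752 = 0.05741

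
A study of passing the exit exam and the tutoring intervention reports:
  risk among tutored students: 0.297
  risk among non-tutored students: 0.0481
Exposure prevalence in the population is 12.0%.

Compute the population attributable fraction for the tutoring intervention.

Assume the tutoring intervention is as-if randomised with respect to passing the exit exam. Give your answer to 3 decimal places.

PAF ≈ 0.383

Let p₁ = 0.297, p₀ = 0.0481.
Overall risk P(Y=1) = π·p₁ + (1−π)·p₀ = 0.12×0.297 + 0.88×0.0481 = 0.077968.
Under exogeneity, PAF = [P(Y=1) − p₀] / P(Y=1).
PAF = (0.077968 − 0.0481) / 0.077968 ≈ 0.3831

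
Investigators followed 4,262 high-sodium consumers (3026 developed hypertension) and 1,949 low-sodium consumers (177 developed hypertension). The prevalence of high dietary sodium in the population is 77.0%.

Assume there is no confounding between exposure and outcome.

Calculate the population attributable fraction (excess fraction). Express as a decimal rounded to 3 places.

PAF ≈ 0.840

p₁ = P(outcome | exposed) = 3026/4262 = 0.71
p₀ = P(outcome | unexposed) = 177/1949 = 0.090816
Overall risk P(Y=1) = π·p₁ + (1−π)·p₀ = 0.77×0.71 + 0.23×0.090816 = 0.56758.
Under exogeneity, PAF = [P(Y=1) − p₀] / P(Y=1).
PAF = (0.56758 − 0.090816) / 0.56758 ≈ 0.8400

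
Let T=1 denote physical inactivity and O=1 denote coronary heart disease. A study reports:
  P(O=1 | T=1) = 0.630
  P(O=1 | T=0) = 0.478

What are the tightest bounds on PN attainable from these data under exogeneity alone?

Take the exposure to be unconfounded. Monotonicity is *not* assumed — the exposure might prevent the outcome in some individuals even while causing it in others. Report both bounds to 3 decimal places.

0.241 ≤ PN ≤ 0.829

Let p₁ = 0.63, p₀ = 0.478.
Under exogeneity alone the bounds on PN are max{0,(p₁−p₀)/p₁} ≤ PN ≤ min{1,(1−p₀)/p₁}.
  lower = (p₁ − p₀)/p₁ = 0.152 / 0.63 ≈ 0.2413
  upper = min{1, (1 − p₀)/p₁} = 0.522 / 0.63 ≈ 0.8286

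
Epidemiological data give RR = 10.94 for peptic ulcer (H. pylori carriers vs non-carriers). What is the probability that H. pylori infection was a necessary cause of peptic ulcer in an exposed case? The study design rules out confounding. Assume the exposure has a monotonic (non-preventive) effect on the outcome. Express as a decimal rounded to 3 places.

Under exogeneity and monotonicity, PN = (RR − 1) / RR = 1 − 1/RR.
PN = (10.94 − 1) / 10.94 = 9.94 / 10.94 ≈ 0.9086

PN ≈ 0.909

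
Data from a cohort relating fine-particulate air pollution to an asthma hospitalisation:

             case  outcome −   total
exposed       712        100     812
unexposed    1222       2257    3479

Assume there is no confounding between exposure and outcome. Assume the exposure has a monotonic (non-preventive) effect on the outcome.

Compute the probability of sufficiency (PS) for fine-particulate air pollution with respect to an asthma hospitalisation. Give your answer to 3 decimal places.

p₁ = P(outcome | exposed) = 712/812 = 0.87685
p₀ = P(outcome | unexposed) = 1222/3479 = 0.35125
Under exogeneity and monotonicity, PS = (p₁ − p₀)/(1 − p₀).
PS = (0.87685 − 0.35125) / 0.64875 ≈ 0.8102

PS ≈ 0.810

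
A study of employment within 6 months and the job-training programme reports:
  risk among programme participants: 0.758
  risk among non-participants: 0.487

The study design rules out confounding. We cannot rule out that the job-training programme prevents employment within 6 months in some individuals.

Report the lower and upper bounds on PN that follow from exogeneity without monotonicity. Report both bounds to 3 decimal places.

0.358 ≤ PN ≤ 0.677

Let p₁ = 0.758, p₀ = 0.487.
Under exogeneity alone the bounds on PN are max{0,(p₁−p₀)/p₁} ≤ PN ≤ min{1,(1−p₀)/p₁}.
  lower = (p₁ − p₀)/p₁ = 0.271 / 0.758 ≈ 0.3575
  upper = min{1, (1 − p₀)/p₁} = 0.513 / 0.758 ≈ 0.6768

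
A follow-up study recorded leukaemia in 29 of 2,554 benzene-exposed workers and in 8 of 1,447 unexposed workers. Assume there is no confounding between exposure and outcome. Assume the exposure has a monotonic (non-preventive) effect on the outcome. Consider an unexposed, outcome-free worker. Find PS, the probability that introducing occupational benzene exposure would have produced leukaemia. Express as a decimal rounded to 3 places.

p₁ = P(outcome | exposed) = 29/2554 = 0.011355
p₀ = P(outcome | unexposed) = 8/1447 = 0.0055287
Under exogeneity and monotonicity, PS = (p₁ − p₀) / (1 − p₀).
PS = (0.011355 − 0.0055287) / (1 − 0.0055287) = 0.0058261 / 0.99447 ≈ 0.0059

PS ≈ 0.006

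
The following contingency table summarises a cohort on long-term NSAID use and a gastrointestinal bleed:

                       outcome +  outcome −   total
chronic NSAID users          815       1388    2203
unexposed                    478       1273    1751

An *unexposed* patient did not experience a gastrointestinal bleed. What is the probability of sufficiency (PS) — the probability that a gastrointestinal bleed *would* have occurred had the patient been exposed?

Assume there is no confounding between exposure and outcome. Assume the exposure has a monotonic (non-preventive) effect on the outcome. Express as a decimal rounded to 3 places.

p₁ = P(outcome | exposed) = 815/2203 = 0.36995
p₀ = P(outcome | unexposed) = 478/1751 = 0.27299
Under exogeneity and monotonicity, PS = (p₁ − p₀)/(1 − p₀).
PS = (0.36995 − 0.27299) / 0.72701 ≈ 0.1334

PS ≈ 0.133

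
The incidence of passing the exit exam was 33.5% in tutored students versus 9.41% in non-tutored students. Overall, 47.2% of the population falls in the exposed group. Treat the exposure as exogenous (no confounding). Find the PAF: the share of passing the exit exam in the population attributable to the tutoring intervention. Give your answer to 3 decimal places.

PAF ≈ 0.547

p₁ = 0.335, p₀ = 0.0941.
Overall risk P(Y=1) = π·p₁ + (1−π)·p₀ = 0.472×0.335 + 0.528×0.0941 = 0.2078.
Under exogeneity, PAF = [P(Y=1) − p₀] / P(Y=1).
PAF = (0.2078 − 0.0941) / 0.2078 ≈ 0.5472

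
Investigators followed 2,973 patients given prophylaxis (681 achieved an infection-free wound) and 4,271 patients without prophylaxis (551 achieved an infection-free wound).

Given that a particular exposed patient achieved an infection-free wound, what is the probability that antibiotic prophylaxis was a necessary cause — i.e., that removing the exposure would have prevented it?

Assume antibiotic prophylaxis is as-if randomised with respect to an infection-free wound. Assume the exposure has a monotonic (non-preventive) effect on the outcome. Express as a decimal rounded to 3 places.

PN ≈ 0.437

p₁ = P(outcome | exposed) = 681/2973 = 0.22906
p₀ = P(outcome | unexposed) = 551/4271 = 0.12901
Under exogeneity and monotonicity, PN = (p₁ − p₀) / p₁.
PN = (0.22906 − 0.12901) / 0.22906 = 0.10005 / 0.22906 ≈ 0.4368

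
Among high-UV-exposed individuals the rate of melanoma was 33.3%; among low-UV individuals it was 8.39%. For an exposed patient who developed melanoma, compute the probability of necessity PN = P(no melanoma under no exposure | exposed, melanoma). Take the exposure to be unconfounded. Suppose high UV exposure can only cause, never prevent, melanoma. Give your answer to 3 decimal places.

p₁ = 0.333, p₀ = 0.0839.
Under exogeneity and monotonicity, PN = (p₁ − p₀) / p₁.
PN = (0.333 − 0.0839) / 0.333 = 0.2491 / 0.333 ≈ 0.7480

PN ≈ 0.748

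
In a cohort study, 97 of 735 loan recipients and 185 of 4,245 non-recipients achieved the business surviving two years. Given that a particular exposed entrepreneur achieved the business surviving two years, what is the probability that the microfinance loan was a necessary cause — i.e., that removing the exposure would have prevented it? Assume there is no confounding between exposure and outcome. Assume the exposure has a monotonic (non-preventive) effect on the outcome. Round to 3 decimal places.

PN ≈ 0.670

p₁ = P(outcome | exposed) = 97/735 = 0.13197
p₀ = P(outcome | unexposed) = 185/4245 = 0.043581
Under exogeneity and monotonicity, PN = (p₁ − p₀) / p₁.
PN = (0.13197 − 0.043581) / 0.13197 = 0.088392 / 0.13197 ≈ 0.6698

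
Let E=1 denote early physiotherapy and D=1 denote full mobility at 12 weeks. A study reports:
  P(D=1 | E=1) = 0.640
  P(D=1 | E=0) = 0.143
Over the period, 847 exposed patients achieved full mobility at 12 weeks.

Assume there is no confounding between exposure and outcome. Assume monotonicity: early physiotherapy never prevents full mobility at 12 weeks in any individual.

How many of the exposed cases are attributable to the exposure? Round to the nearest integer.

Let p₁ = 0.64, p₀ = 0.143.
PN = (p₁ − p₀)/p₁ = (0.64 − 0.143) / 0.64 ≈ 0.77656.
Attributable cases ≈ PN × (exposed cases) = 0.77656 × 847 ≈ 657.75.

about 658 cases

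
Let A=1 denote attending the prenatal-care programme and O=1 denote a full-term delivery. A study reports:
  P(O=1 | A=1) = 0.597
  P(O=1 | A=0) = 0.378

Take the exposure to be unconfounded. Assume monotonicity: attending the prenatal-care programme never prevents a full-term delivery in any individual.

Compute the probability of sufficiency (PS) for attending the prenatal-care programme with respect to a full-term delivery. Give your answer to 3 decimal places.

Let p₁ = 0.597, p₀ = 0.378.
Under exogeneity and monotonicity, PS = (p₁ − p₀) / (1 − p₀).
PS = (0.597 − 0.378) / (1 − 0.378) = 0.219 / 0.622 ≈ 0.3521

PS ≈ 0.352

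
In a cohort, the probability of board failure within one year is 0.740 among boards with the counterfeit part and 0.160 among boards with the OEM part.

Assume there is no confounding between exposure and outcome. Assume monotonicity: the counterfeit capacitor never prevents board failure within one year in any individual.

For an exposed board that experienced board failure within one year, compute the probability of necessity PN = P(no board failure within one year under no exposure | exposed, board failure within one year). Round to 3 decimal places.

PN ≈ 0.784

Let p₁ = 0.74, p₀ = 0.16.
Under exogeneity and monotonicity, PN = (p₁ − p₀) / p₁.
PN = (0.74 − 0.16) / 0.74 = 0.58 / 0.74 ≈ 0.7838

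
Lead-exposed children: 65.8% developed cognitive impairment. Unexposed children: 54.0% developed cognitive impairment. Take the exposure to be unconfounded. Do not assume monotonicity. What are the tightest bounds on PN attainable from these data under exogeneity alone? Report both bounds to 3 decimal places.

0.179 ≤ PN ≤ 0.699

p₁ = 0.658, p₀ = 0.54.
Under exogeneity alone the bounds on PN are max{0,(p₁−p₀)/p₁} ≤ PN ≤ min{1,(1−p₀)/p₁}.
  lower = (p₁ − p₀)/p₁ = 0.118 / 0.658 ≈ 0.1793
  upper = min{1, (1 − p₀)/p₁} = 0.46 / 0.658 ≈ 0.6991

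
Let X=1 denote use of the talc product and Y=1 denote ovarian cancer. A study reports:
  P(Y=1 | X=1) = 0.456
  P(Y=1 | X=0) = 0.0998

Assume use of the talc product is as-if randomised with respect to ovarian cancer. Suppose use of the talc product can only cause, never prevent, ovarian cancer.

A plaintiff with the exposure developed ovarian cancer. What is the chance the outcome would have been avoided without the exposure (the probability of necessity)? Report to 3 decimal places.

Let p₁ = 0.456, p₀ = 0.0998.
Under exogeneity and monotonicity, PN = (p₁ − p₀) / p₁.
PN = (0.456 − 0.0998) / 0.456 = 0.3562 / 0.456 ≈ 0.7811

PN ≈ 0.781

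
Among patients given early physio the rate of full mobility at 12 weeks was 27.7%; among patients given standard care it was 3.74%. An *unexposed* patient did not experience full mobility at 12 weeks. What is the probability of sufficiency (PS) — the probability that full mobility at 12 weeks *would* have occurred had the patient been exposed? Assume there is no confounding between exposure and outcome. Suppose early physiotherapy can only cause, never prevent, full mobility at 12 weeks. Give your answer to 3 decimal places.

PS ≈ 0.249

p₁ = 0.277, p₀ = 0.0374.
Under exogeneity and monotonicity, PS = (p₁ − p₀) / (1 − p₀).
PS = (0.277 − 0.0374) / (1 − 0.0374) = 0.2396 / 0.9626 ≈ 0.2489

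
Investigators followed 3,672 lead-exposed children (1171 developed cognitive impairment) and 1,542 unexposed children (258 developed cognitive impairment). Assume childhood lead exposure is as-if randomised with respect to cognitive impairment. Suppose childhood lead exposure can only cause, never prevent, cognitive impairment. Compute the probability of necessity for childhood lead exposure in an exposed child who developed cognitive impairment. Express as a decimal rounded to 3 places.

PN ≈ 0.475

p₁ = P(outcome | exposed) = 1171/3672 = 0.3189
p₀ = P(outcome | unexposed) = 258/1542 = 0.16732
Under exogeneity and monotonicity, PN = (p₁ − p₀) / p₁.
PN = (0.3189 − 0.16732) / 0.3189 = 0.15158 / 0.3189 ≈ 0.4753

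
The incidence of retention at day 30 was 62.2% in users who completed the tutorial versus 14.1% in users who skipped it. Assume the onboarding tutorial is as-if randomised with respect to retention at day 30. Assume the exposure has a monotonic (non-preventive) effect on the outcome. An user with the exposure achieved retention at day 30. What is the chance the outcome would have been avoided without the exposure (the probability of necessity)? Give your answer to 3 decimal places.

p₁ = 0.622, p₀ = 0.141.
Under exogeneity and monotonicity, PN = (p₁ − p₀) / p₁.
PN = (0.622 − 0.141) / 0.622 = 0.481 / 0.622 ≈ 0.7733

PN ≈ 0.773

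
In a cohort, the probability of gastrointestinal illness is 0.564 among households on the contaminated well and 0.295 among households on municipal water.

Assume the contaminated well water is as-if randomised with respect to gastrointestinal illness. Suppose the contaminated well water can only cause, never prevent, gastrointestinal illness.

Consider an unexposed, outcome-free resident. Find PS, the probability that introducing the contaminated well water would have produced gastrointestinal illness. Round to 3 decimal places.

Let p₁ = 0.564, p₀ = 0.295.
Under exogeneity and monotonicity, PS = (p₁ − p₀) / (1 − p₀).
PS = (0.564 − 0.295) / (1 − 0.295) = 0.269 / 0.705 ≈ 0.3816

PS ≈ 0.382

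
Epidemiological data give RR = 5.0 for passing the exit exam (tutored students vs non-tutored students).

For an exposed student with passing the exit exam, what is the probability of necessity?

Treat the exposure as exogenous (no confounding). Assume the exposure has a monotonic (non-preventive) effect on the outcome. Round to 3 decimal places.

Under exogeneity and monotonicity, PN = (RR − 1) / RR = 1 − 1/RR.
PN = (5.0 − 1) / 5.0 = 4 / 5.0 ≈ 0.8000

PN ≈ 0.800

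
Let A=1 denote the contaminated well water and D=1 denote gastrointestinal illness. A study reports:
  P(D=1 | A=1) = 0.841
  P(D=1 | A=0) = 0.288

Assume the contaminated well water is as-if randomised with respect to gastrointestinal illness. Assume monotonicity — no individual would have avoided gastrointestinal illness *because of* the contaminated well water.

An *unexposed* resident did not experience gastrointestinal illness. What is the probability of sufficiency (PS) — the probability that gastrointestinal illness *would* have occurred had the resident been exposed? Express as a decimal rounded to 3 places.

Let p₁ = 0.841, p₀ = 0.288.
Under exogeneity and monotonicity, PS = (p₁ − p₀) / (1 − p₀).
PS = (0.841 − 0.288) / (1 − 0.288) = 0.553 / 0.712 ≈ 0.7767

PS ≈ 0.777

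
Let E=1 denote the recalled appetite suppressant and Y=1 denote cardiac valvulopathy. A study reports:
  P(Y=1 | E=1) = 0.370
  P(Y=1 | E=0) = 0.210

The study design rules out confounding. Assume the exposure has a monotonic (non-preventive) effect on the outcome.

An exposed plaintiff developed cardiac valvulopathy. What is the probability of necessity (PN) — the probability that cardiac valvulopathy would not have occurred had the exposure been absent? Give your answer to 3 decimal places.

Let p₁ = 0.37, p₀ = 0.21.
Under exogeneity and monotonicity, PN = (p₁ − p₀) / p₁.
PN = (0.37 − 0.21) / 0.37 = 0.16 / 0.37 ≈ 0.4324

PN ≈ 0.432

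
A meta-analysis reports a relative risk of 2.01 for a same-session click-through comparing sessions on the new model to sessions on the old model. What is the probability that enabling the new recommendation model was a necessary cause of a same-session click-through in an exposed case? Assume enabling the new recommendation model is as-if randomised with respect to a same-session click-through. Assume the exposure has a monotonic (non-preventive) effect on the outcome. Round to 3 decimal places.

PN ≈ 0.502

Under exogeneity and monotonicity, PN = (RR − 1) / RR = 1 − 1/RR.
PN = (2.01 − 1) / 2.01 = 1.01 / 2.01 ≈ 0.5025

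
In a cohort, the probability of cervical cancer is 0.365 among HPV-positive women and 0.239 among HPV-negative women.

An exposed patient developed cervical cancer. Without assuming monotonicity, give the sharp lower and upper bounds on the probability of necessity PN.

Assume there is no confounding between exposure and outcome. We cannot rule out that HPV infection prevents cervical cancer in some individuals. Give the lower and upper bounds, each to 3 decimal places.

0.345 ≤ PN ≤ 1.000

Let p₁ = 0.365, p₀ = 0.239.
Under exogeneity alone the bounds on PN are max{0,(p₁−p₀)/p₁} ≤ PN ≤ min{1,(1−p₀)/p₁}.
  lower = (p₁ − p₀)/p₁ = 0.126 / 0.365 ≈ 0.3452
  upper = min{1, (1 − p₀)/p₁} = 0.761 / 0.365 ≈ 2.0849 → capped at 1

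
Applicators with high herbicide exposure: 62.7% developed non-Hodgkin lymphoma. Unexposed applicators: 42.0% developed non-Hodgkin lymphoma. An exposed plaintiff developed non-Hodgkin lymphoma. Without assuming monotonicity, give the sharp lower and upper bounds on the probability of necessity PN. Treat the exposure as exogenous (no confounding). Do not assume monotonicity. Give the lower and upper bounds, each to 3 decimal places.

0.330 ≤ PN ≤ 0.925

p₁ = 0.627, p₀ = 0.42.
Under exogeneity alone the bounds on PN are max{0,(p₁−p₀)/p₁} ≤ PN ≤ min{1,(1−p₀)/p₁}.
  lower = (p₁ − p₀)/p₁ = 0.207 / 0.627 ≈ 0.3301
  upper = min{1, (1 − p₀)/p₁} = 0.58 / 0.627 ≈ 0.9250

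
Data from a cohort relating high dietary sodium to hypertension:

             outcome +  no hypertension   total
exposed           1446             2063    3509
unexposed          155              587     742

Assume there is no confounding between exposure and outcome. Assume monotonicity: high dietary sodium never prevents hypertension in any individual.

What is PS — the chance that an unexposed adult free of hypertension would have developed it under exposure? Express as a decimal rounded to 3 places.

PS ≈ 0.257

p₁ = P(outcome | exposed) = 1446/3509 = 0.41208
p₀ = P(outcome | unexposed) = 155/742 = 0.20889
Under exogeneity and monotonicity, PS = (p₁ − p₀)/(1 − p₀).
PS = (0.41208 − 0.20889) / 0.79111 ≈ 0.2568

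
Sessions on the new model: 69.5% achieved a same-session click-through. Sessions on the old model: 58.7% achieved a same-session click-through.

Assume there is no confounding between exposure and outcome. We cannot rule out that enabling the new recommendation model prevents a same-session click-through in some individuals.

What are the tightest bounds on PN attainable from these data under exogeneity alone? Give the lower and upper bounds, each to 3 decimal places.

p₁ = 0.695, p₀ = 0.587.
Under exogeneity alone the bounds on PN are max{0,(p₁−p₀)/p₁} ≤ PN ≤ min{1,(1−p₀)/p₁}.
  lower = (p₁ − p₀)/p₁ = 0.108 / 0.695 ≈ 0.1554
  upper = min{1, (1 − p₀)/p₁} = 0.413 / 0.695 ≈ 0.5942

0.155 ≤ PN ≤ 0.594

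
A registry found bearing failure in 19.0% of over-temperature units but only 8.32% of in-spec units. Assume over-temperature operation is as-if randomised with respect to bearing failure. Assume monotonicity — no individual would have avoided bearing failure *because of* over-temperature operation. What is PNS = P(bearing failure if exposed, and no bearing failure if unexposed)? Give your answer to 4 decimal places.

PNS ≈ 0.1068

p₁ = 0.19, p₀ = 0.0832.
Under exogeneity and monotonicity, PNS = p₁ − p₀.
PNS = 0.19 − 0.0832 = 0.1068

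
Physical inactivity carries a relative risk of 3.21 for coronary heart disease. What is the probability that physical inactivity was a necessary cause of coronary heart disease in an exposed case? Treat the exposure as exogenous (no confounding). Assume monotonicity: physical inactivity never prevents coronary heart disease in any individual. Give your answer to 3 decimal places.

PN ≈ 0.688

Under exogeneity and monotonicity, PN = (RR − 1) / RR = 1 − 1/RR.
PN = (3.21 − 1) / 3.21 = 2.21 / 3.21 ≈ 0.6885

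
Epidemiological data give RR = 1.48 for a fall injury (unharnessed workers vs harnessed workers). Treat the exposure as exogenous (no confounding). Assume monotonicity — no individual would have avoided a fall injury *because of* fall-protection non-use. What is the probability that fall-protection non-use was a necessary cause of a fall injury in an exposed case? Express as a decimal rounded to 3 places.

PN ≈ 0.324

Under exogeneity and monotonicity, PN = (RR − 1) / RR = 1 − 1/RR.
PN = (1.48 − 1) / 1.48 = 0.48 / 1.48 ≈ 0.3243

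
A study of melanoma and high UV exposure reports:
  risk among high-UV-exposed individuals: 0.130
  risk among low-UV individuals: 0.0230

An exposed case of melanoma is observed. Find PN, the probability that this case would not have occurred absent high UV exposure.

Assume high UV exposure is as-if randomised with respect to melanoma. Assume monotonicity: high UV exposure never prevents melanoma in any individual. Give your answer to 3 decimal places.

PN ≈ 0.823

Let p₁ = 0.13, p₀ = 0.023.
Under exogeneity and monotonicity, PN = (p₁ − p₀) / p₁.
PN = (0.13 − 0.023) / 0.13 = 0.107 / 0.13 ≈ 0.8231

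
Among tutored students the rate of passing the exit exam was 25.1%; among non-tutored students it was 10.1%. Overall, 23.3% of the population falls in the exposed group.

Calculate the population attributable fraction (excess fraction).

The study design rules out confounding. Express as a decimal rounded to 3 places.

PAF ≈ 0.257

p₁ = 0.251, p₀ = 0.101.
Overall risk P(Y=1) = π·p₁ + (1−π)·p₀ = 0.233×0.251 + 0.767×0.101 = 0.13595.
Under exogeneity, PAF = [P(Y=1) − p₀] / P(Y=1).
PAF = (0.13595 − 0.101) / 0.13595 ≈ 0.2571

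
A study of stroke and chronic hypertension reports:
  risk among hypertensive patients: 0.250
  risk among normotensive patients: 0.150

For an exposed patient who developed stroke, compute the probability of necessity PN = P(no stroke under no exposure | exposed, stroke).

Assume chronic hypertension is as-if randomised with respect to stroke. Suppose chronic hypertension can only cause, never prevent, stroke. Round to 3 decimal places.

Let p₁ = 0.25, p₀ = 0.15.
Under exogeneity and monotonicity, PN = (p₁ − p₀) / p₁.
PN = (0.25 − 0.15) / 0.25 = 0.1 / 0.25 ≈ 0.4000

PN ≈ 0.400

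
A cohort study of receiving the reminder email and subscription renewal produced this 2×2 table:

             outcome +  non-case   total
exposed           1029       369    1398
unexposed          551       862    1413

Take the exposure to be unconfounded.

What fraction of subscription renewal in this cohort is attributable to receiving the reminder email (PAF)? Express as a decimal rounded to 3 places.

p₁ = P(outcome | exposed) = 1029/1398 = 0.73605
p₀ = P(outcome | unexposed) = 551/1413 = 0.38995
Exposure prevalence π = 1398/2811 = 0.49733; overall risk P(Y=1) = 0.56208.
Under exogeneity, PAF = [P(Y=1) − p₀]/P(Y=1).
PAF = (0.56208 − 0.38995) / 0.56208 ≈ 0.3062

PAF ≈ 0.306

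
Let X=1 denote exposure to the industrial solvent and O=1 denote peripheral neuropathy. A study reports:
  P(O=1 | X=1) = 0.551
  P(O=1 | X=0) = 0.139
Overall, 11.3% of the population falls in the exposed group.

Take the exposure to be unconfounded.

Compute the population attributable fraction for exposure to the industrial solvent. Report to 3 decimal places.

PAF ≈ 0.251

Let p₁ = 0.551, p₀ = 0.139.
Overall risk P(Y=1) = π·p₁ + (1−π)·p₀ = 0.113×0.551 + 0.887×0.139 = 0.18556.
Under exogeneity, PAF = [P(Y=1) − p₀] / P(Y=1).
PAF = (0.18556 − 0.139) / 0.18556 ≈ 0.2509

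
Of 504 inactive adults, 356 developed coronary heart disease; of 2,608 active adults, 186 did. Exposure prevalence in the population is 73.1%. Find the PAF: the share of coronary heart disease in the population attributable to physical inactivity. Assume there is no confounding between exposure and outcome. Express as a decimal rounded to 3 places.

PAF ≈ 0.867

p₁ = P(outcome | exposed) = 356/504 = 0.70635
p₀ = P(outcome | unexposed) = 186/2608 = 0.071319
Overall risk P(Y=1) = π·p₁ + (1−π)·p₀ = 0.731×0.70635 + 0.269×0.071319 = 0.53553.
Under exogeneity, PAF = [P(Y=1) − p₀] / P(Y=1).
PAF = (0.53553 − 0.071319) / 0.53553 ≈ 0.8668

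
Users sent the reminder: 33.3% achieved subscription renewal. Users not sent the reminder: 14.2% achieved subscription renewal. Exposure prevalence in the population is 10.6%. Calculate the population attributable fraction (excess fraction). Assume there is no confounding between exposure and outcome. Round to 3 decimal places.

PAF ≈ 0.125

p₁ = 0.333, p₀ = 0.142.
Overall risk P(Y=1) = π·p₁ + (1−π)·p₀ = 0.106×0.333 + 0.894×0.142 = 0.16225.
Under exogeneity, PAF = [P(Y=1) − p₀] / P(Y=1).
PAF = (0.16225 − 0.142) / 0.16225 ≈ 0.1248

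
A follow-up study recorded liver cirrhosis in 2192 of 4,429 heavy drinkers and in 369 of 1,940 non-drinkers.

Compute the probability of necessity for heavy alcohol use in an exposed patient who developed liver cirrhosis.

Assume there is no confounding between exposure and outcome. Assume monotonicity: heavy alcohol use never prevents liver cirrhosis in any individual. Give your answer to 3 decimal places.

p₁ = P(outcome | exposed) = 2192/4429 = 0.49492
p₀ = P(outcome | unexposed) = 369/1940 = 0.19021
Under exogeneity and monotonicity, PN = (p₁ − p₀) / p₁.
PN = (0.49492 − 0.19021) / 0.49492 = 0.30471 / 0.49492 ≈ 0.6157

PN ≈ 0.616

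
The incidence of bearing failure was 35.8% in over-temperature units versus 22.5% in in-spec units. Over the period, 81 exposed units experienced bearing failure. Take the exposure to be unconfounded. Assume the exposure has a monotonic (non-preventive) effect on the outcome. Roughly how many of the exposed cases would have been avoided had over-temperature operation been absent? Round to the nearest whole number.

p₁ = 0.358, p₀ = 0.225.
PN = (p₁ − p₀)/p₁ = (0.358 − 0.225) / 0.358 ≈ 0.37151.
Attributable cases ≈ PN × (exposed cases) = 0.37151 × 81 ≈ 30.09.

about 30 cases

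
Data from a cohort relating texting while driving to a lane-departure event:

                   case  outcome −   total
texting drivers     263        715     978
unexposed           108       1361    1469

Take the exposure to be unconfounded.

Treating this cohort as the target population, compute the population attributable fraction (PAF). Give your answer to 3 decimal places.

p₁ = P(outcome | exposed) = 263/978 = 0.26892
p₀ = P(outcome | unexposed) = 108/1469 = 0.073519
Exposure prevalence π = 978/2447 = 0.39967; overall risk P(Y=1) = 0.15161.
Under exogeneity, PAF = [P(Y=1) − p₀]/P(Y=1).
PAF = (0.15161 − 0.073519) / 0.15161 ≈ 0.5151

PAF ≈ 0.515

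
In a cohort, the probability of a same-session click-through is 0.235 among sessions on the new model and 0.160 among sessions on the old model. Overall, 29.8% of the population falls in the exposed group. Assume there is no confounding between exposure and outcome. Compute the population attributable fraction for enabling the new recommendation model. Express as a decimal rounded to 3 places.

PAF ≈ 0.123

Let p₁ = 0.235, p₀ = 0.16.
Overall risk P(Y=1) = π·p₁ + (1−π)·p₀ = 0.298×0.235 + 0.702×0.16 = 0.18235.
Under exogeneity, PAF = [P(Y=1) − p₀] / P(Y=1).
PAF = (0.18235 − 0.16) / 0.18235 ≈ 0.1226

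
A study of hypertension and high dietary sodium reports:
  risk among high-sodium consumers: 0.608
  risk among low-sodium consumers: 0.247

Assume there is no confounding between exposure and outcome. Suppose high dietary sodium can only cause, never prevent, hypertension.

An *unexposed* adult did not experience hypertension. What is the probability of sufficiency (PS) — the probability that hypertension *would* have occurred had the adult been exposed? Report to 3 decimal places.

PS ≈ 0.479

Let p₁ = 0.608, p₀ = 0.247.
Under exogeneity and monotonicity, PS = (p₁ − p₀) / (1 − p₀).
PS = (0.608 − 0.247) / (1 − 0.247) = 0.361 / 0.753 ≈ 0.4794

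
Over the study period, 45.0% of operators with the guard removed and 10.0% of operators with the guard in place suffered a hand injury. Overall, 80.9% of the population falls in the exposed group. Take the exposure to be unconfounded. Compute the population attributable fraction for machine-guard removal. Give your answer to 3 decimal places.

p₁ = 0.45, p₀ = 0.1.
Overall risk P(Y=1) = π·p₁ + (1−π)·p₀ = 0.809×0.45 + 0.191×0.1 = 0.38315.
Under exogeneity, PAF = [P(Y=1) − p₀] / P(Y=1).
PAF = (0.38315 − 0.1) / 0.38315 ≈ 0.7390

PAF ≈ 0.739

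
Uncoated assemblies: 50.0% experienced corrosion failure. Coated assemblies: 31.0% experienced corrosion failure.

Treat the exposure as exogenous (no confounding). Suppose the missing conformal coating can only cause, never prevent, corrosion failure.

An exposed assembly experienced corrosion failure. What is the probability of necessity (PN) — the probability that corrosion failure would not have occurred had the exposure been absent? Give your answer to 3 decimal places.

PN ≈ 0.380

p₁ = 0.5, p₀ = 0.31.
Under exogeneity and monotonicity, PN = (p₁ − p₀) / p₁.
PN = (0.5 − 0.31) / 0.5 = 0.19 / 0.5 ≈ 0.3800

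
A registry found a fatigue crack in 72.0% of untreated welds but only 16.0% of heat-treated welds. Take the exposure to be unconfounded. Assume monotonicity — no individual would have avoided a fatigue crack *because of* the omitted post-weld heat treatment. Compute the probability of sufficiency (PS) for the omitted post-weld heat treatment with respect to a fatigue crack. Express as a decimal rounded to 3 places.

p₁ = 0.72, p₀ = 0.16.
Under exogeneity and monotonicity, PS = (p₁ − p₀) / (1 − p₀).
PS = (0.72 − 0.16) / (1 − 0.16) = 0.56 / 0.84 ≈ 0.6667

PS ≈ 0.667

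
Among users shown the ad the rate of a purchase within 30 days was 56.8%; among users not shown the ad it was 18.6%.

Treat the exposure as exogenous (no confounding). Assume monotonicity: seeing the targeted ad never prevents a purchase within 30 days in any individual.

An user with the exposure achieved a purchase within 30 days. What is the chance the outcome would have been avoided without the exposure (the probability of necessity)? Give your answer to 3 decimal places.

PN ≈ 0.673

p₁ = 0.568, p₀ = 0.186.
Under exogeneity and monotonicity, PN = (p₁ − p₀) / p₁.
PN = (0.568 − 0.186) / 0.568 = 0.382 / 0.568 ≈ 0.6725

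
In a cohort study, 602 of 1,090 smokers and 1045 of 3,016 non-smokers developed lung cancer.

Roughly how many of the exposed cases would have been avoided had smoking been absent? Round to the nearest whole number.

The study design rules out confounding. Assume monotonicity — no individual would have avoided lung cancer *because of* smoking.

p₁ = P(outcome | exposed) = 602/1090 = 0.55229
p₀ = P(outcome | unexposed) = 1045/3016 = 0.34649
PN = (p₁ − p₀)/p₁ = (0.55229 − 0.34649) / 0.55229 ≈ 0.37264.
Attributable cases ≈ PN × (exposed cases) = 0.37264 × 602 ≈ 224.33.

about 224 cases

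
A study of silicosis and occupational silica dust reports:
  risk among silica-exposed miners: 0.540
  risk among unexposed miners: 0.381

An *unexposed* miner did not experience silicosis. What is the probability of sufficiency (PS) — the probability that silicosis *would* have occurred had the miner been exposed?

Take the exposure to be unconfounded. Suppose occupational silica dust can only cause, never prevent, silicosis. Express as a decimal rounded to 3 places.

PS ≈ 0.257

Let p₁ = 0.54, p₀ = 0.381.
Under exogeneity and monotonicity, PS = (p₁ − p₀) / (1 − p₀).
PS = (0.54 − 0.381) / (1 − 0.381) = 0.159 / 0.619 ≈ 0.2569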